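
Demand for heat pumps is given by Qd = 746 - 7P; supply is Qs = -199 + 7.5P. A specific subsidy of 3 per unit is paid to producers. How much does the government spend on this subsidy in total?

Government cost = 26157/29

Pre-subsidy: 746 - 7P = -199 + 7.5P gives P* = 1890/29, Q* = 8404/29.
With the subsidy, sellers receive Ps = Pb + 3 for each unit, where Pb is the price buyers pay.
Supply in terms of Pb becomes Qs = -199 + 7.5(Pb + 3) = -176.5 + 7.5Pb. Setting this equal to demand: 746 - 7Pb = -176.5 + 7.5Pb, so Pb = 1845/29.
Sellers receive Ps = 1845/29 + 3 = 1932/29; Q' = 746 − 7·(1845/29) = 8719/29.
Government outlay = subsidy × quantity = 3 × 8719/29 = 26157/29.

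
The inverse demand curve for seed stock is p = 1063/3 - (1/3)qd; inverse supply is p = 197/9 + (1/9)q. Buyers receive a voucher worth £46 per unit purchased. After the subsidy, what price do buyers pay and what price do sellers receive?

Buyers pay £70.5; sellers receive £116.5

Pre-subsidy: 1063/3 - (1/3)q = 197/9 + (1/9)q gives q* = 748 and p* = 105.
With the rebate, buyers effectively pay pb = ps − 46, where ps is the price sellers receive.
On the curves, pb = 1063/3 - (1/3)q and ps = 197/9 + (1/9)q; the wedge ps − pb = 46 gives 197/9 + (1/9)q − (1063/3 - (1/3)q) = 46, so q' = 851.5.
Then pb = 1063/3 − (1/3)·851.5 = 70.5 and ps = 197/9 + (1/9)·851.5 = 116.5.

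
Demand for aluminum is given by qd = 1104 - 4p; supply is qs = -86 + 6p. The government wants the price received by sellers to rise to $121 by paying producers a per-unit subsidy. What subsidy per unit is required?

Required subsidy s = $5 per unit

At a seller price of 121, quantity supplied is -86 + 6·121 = 640.
Buyers absorb 640 only when they pay pb with 1104 − 4·pb = 640, i.e. pb = 116.
s = ps − pb = 121 − 116 = 5.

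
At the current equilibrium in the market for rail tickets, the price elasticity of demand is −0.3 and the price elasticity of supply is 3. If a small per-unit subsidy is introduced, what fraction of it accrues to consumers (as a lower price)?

Consumer share = 10/11

For a small subsidy around the equilibrium, the benefit split depends on the relative slopes, which at a point are proportional to the elasticities.
Buyer share = εs/(εs + |εd|) = 3/(3 + 0.3) = 10/11; seller share = |εd|/(εs + |εd|) = 1/11.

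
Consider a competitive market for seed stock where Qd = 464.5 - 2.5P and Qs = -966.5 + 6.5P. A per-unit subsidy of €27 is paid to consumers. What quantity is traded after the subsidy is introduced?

Pre-subsidy: 464.5 - 2.5P = -966.5 + 6.5P gives P* = 159, Q* = 67.
With the rebate, buyers effectively pay Pb = Ps − 27, where Ps is the price sellers receive.
Demand in terms of Ps becomes Qd = 464.5 − 2.5(Ps − 27) = 532 - 2.5Ps. Setting this equal to supply: 532 - 2.5Ps = -966.5 + 6.5Ps, so Ps = 166.5.
Buyers pay Pb = 166.5 − 27 = 139.5; Q' = -966.5 + 6.5·166.5 = 115.75.

Q' = 115.75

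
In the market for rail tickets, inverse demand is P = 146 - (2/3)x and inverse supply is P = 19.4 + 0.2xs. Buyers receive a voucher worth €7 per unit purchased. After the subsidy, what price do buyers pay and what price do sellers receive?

Pre-subsidy: 146 - (2/3)x = 19.4 + 0.2x gives x* = 1899/13 and P* = 632/13.
With the rebate, buyers effectively pay Pb = Ps − 7, where Ps is the price sellers receive.
On the curves, Pb = 146 - (2/3)x and Ps = 19.4 + 0.2x; the wedge Ps − Pb = 7 gives 19.4 + 0.2x − (146 - (2/3)x) = 7, so x' = 2004/13.
Then Pb = 146 − (2/3)·(2004/13) = 562/13 and Ps = 19.4 + 0.2·(2004/13) = 653/13.

Buyers pay 562/13; sellers receive 653/13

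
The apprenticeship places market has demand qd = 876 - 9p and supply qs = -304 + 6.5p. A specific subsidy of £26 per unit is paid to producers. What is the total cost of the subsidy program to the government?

Pre-subsidy: 876 - 9p = -304 + 6.5p gives p* = 2360/31, q* = 5916/31.
With the subsidy, sellers receive ps = pb + 26 for each unit, where pb is the price buyers pay.
Supply in terms of pb becomes qs = -304 + 6.5(pb + 26) = -135 + 6.5pb. Setting this equal to demand: 876 - 9pb = -135 + 6.5pb, so pb = 2022/31.
Sellers receive ps = 2022/31 + 26 = 2828/31; q' = 876 − 9·(2022/31) = 8958/31.
Government outlay = subsidy × quantity = 26 × 8958/31 = 232908/31.

Government cost = 232908/31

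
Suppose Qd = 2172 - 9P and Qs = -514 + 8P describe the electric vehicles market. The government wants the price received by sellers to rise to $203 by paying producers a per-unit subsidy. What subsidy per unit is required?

Required subsidy s = $85 per unit

At a seller price of 203, quantity supplied is -514 + 8·203 = 1110.
Buyers absorb 1110 only when they pay Pb with 2172 − 9·Pb = 1110, i.e. Pb = 118.
s = Ps − Pb = 203 − 118 = 85.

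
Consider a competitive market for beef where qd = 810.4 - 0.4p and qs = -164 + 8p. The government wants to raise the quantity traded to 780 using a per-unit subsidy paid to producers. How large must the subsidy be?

At q = 780, invert demand for the buyer price: pb = (810.4 − 780)/0.4 = 76; invert supply for the seller price: ps = (780 − (-164))/8 = 118.
The subsidy must fill the gap: s = ps − pb = 118 − 76 = 42.

Required subsidy s = 42 per unit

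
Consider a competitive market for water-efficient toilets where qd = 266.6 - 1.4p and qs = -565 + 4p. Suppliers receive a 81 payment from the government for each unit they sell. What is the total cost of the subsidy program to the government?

Government cost = 10935

Pre-subsidy: 266.6 - 1.4p = -565 + 4p gives p* = 154, q* = 51.
With the subsidy, sellers receive ps = pb + 81 for each unit, where pb is the price buyers pay.
Supply in terms of pb becomes qs = -565 + 4(pb + 81) = -241 + 4pb. Setting this equal to demand: 266.6 - 1.4pb = -241 + 4pb, so pb = 94.
Sellers receive ps = 94 + 81 = 175; q' = 266.6 − 1.4·94 = 135.
Government outlay = subsidy × quantity = 81 × 135 = 10935.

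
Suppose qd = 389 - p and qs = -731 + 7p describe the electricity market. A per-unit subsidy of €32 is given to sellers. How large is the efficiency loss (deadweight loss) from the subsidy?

Pre-subsidy: 389 - p = -731 + 7p gives p* = 140, q* = 249.
With the subsidy, sellers receive ps = pb + 32 for each unit, where pb is the price buyers pay.
Supply in terms of pb becomes qs = -731 + 7(pb + 32) = -507 + 7pb. Setting this equal to demand: 389 - pb = -507 + 7pb, so pb = 112.
Sellers receive ps = 112 + 32 = 144; q' = 389 − 1·112 = 277.
The subsidy expands output by 277 − 249 = 28 past the efficient level; on those units the gap between marginal cost and willingness to pay runs from 0 up to 32.
DWL = ½ × 32 × 28 = 448.

Deadweight loss = €448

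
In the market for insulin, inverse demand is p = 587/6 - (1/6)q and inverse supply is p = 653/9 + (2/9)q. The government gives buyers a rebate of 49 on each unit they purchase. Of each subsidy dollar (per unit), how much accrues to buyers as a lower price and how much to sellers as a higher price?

Buyers gain 21 per unit; sellers gain 28 per unit

Pre-subsidy: 587/6 - (1/6)q = 653/9 + (2/9)q gives q* = 65 and p* = 87.
With the rebate, buyers effectively pay pb = ps − 49, where ps is the price sellers receive.
On the curves, pb = 587/6 - (1/6)q and ps = 653/9 + (2/9)q; the wedge ps − pb = 49 gives 653/9 + (2/9)q − (587/6 - (1/6)q) = 49, so q' = 191.
Then pb = 587/6 − (1/6)·191 = 66 and ps = 653/9 + (2/9)·191 = 115.
Buyers' price falls by p* − pb = 87 − 66 = 21; sellers' price rises by ps − p* = 115 − 87 = 28.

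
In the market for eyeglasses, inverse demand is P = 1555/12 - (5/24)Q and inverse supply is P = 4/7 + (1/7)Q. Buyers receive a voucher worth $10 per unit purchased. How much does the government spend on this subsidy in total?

Pre-subsidy: 1555/12 - (5/24)Q = 4/7 + (1/7)Q gives Q* = 21674/59 and P* = 3130/59.
With the rebate, buyers effectively pay Pb = Ps − 10, where Ps is the price sellers receive.
On the curves, Pb = 1555/12 - (5/24)Q and Ps = 4/7 + (1/7)Q; the wedge Ps − Pb = 10 gives 4/7 + (1/7)Q − (1555/12 - (5/24)Q) = 10, so Q' = 23354/59.
Then Pb = 1555/12 − (5/24)·(23354/59) = 2780/59 and Ps = 4/7 + (1/7)·(23354/59) = 3370/59.
Government outlay = subsidy × quantity = 10 × 23354/59 = 233540/59.

Government cost = 233540/59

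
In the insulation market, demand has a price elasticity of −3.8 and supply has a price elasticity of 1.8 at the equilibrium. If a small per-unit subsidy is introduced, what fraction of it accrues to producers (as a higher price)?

Producer share = 19/28

For a small subsidy around the equilibrium, the benefit split depends on the relative slopes, which at a point are proportional to the elasticities.
Buyer share = εs/(εs + |εd|) = 1.8/(1.8 + 3.8) = 9/28; seller share = |εd|/(εs + |εd|) = 19/28.
So producers capture 19/28 of the subsidy.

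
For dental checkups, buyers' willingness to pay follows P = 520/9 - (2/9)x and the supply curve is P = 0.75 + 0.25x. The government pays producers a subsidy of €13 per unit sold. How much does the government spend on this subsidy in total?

Government cost = 32773/17

Pre-subsidy: 520/9 - (2/9)x = 0.75 + 0.25x gives x* = 2053/17 and P* = 526/17.
With the subsidy, sellers receive Ps = Pb + 13 for each unit, where Pb is the price buyers pay.
On the curves, Pb = 520/9 - (2/9)x and Ps = 0.75 + 0.25x; the wedge Ps − Pb = 13 gives 0.75 + 0.25x − (520/9 - (2/9)x) = 13, so x' = 2521/17.
Then Pb = 520/9 − (2/9)·(2521/17) = 422/17 and Ps = 0.75 + 0.25·(2521/17) = 643/17.
Government outlay = subsidy × quantity = 13 × 2521/17 = 32773/17.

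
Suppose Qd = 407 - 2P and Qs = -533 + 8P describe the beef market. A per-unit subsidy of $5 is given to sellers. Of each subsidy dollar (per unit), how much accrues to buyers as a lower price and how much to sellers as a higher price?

Buyers gain $4 per unit; sellers gain $1 per unit

Pre-subsidy: 407 - 2P = -533 + 8P gives P* = 94, Q* = 219.
With the subsidy, sellers receive Ps = Pb + 5 for each unit, where Pb is the price buyers pay.
Supply in terms of Pb becomes Qs = -533 + 8(Pb + 5) = -493 + 8Pb. Setting this equal to demand: 407 - 2Pb = -493 + 8Pb, so Pb = 90.
Sellers receive Ps = 90 + 5 = 95; Q' = 407 − 2·90 = 227.
Buyers' price falls by P* − Pb = 94 − 90 = 4; sellers' price rises by Ps − P* = 95 − 94 = 1.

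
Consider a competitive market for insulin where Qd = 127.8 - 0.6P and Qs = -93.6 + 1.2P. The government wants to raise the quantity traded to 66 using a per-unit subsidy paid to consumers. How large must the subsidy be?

At Q = 66, invert demand for the buyer price: Pb = (127.8 − 66)/0.6 = 103; invert supply for the seller price: Ps = (66 − (-93.6))/1.2 = 133.
The subsidy must fill the gap: s = Ps − Pb = 133 − 103 = 30.

Required subsidy s = 30 per unit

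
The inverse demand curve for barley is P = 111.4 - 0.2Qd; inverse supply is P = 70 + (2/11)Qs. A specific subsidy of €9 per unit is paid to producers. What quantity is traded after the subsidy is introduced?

Pre-subsidy: 111.4 - 0.2Q = 70 + (2/11)Q gives Q* = 759/7 and P* = 628/7.
With the subsidy, sellers receive Ps = Pb + 9 for each unit, where Pb is the price buyers pay.
On the curves, Pb = 111.4 - 0.2Q and Ps = 70 + (2/11)Q; the wedge Ps − Pb = 9 gives 70 + (2/11)Q − (111.4 - 0.2Q) = 9, so Q' = 132.
Then Pb = 111.4 − 0.2·132 = 85 and Ps = 70 + (2/11)·132 = 94.

Q' = 132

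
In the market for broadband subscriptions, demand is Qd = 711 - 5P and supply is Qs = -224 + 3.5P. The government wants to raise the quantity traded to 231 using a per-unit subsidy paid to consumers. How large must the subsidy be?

Required subsidy s = 34 per unit

At Q = 231, invert demand for the buyer price: Pb = (711 − 231)/5 = 96; invert supply for the seller price: Ps = (231 − (-224))/3.5 = 130.
The subsidy must fill the gap: s = Ps − Pb = 130 − 96 = 34.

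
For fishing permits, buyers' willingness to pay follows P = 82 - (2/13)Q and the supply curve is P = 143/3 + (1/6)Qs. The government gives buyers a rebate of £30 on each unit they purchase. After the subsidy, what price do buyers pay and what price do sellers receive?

Buyers pay £51.12; sellers receive £81.12

Pre-subsidy: 82 - (2/13)Q = 143/3 + (1/6)Q gives Q* = 107.12 and P* = 65.52.
With the rebate, buyers effectively pay Pb = Ps − 30, where Ps is the price sellers receive.
On the curves, Pb = 82 - (2/13)Q and Ps = 143/3 + (1/6)Q; the wedge Ps − Pb = 30 gives 143/3 + (1/6)Q − (82 - (2/13)Q) = 30, so Q' = 200.72.
Then Pb = 82 − (2/13)·200.72 = 51.12 and Ps = 143/3 + (1/6)·200.72 = 81.12.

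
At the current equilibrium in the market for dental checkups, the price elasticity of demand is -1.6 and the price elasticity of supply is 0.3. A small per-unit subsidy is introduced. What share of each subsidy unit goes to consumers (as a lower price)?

For a small subsidy around the equilibrium, the benefit split depends on the relative slopes, which at a point are proportional to the elasticities.
Buyer share = εs/(εs + |εd|) = 0.3/(0.3 + 1.6) = 3/19; seller share = |εd|/(εs + |εd|) = 16/19.

Consumer share = 3/19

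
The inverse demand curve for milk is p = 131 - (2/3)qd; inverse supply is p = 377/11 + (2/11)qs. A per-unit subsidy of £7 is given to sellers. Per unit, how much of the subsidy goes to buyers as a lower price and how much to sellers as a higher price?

Buyers gain £5.5 per unit; sellers gain £1.5 per unit

Pre-subsidy: 131 - (2/3)q = 377/11 + (2/11)q gives q* = 114 and p* = 55.
With the subsidy, sellers receive ps = pb + 7 for each unit, where pb is the price buyers pay.
On the curves, pb = 131 - (2/3)q and ps = 377/11 + (2/11)q; the wedge ps − pb = 7 gives 377/11 + (2/11)q − (131 - (2/3)q) = 7, so q' = 122.25.
Then pb = 131 − (2/3)·122.25 = 49.5 and ps = 377/11 + (2/11)·122.25 = 56.5.
Buyers' price falls by p* − pb = 55 − 49.5 = 5.5; sellers' price rises by ps − p* = 56.5 − 55 = 1.5.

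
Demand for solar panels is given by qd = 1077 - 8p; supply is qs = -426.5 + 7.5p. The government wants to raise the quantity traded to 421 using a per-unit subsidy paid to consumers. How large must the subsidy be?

Required subsidy s = 31 per unit

At q = 421, invert demand for the buyer price: pb = (1077 − 421)/8 = 82; invert supply for the seller price: ps = (421 − (-426.5))/7.5 = 113.
The subsidy must fill the gap: s = ps − pb = 113 − 82 = 31.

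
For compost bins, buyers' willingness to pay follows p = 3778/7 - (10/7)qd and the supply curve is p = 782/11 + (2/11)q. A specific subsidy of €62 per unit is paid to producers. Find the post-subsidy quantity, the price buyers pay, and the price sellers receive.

Pre-subsidy: 3778/7 - (10/7)q = 782/11 + (2/11)q gives q* = 291 and p* = 124.
With the subsidy, sellers receive ps = pb + 62 for each unit, where pb is the price buyers pay.
On the curves, pb = 3778/7 - (10/7)q and ps = 782/11 + (2/11)q; the wedge ps − pb = 62 gives 782/11 + (2/11)q − (3778/7 - (10/7)q) = 62, so q' = 329.5.
Then pb = 3778/7 − (10/7)·329.5 = 69 and ps = 782/11 + (2/11)·329.5 = 131.

q' = 329.5; buyers pay €69; sellers receive €131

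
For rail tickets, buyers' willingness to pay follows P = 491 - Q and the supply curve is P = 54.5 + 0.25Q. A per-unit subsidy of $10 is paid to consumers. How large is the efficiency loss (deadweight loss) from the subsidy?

Deadweight loss = $40

Pre-subsidy: 491 - Q = 54.5 + 0.25Q gives Q* = 349.2 and P* = 141.8.
With the rebate, buyers effectively pay Pb = Ps − 10, where Ps is the price sellers receive.
On the curves, Pb = 491 - Q and Ps = 54.5 + 0.25Q; the wedge Ps − Pb = 10 gives 54.5 + 0.25Q − (491 - Q) = 10, so Q' = 357.2.
Then Pb = 491 − 1·357.2 = 133.8 and Ps = 54.5 + 0.25·357.2 = 143.8.
The subsidy expands output by 357.2 − 349.2 = 8 past the efficient level; on those units the gap between marginal cost and willingness to pay runs from 0 up to 10.
DWL = ½ × 10 × 8 = 40.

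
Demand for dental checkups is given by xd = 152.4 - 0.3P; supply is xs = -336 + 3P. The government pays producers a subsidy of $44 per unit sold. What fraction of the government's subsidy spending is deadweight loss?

DWL / government spending = 0.05

Pre-subsidy: 152.4 - 0.3P = -336 + 3P gives P* = 148, x* = 108.
With the subsidy, sellers receive Ps = Pb + 44 for each unit, where Pb is the price buyers pay.
Supply in terms of Pb becomes xs = -336 + 3(Pb + 44) = -204 + 3Pb. Setting this equal to demand: 152.4 - 0.3Pb = -204 + 3Pb, so Pb = 108.
Sellers receive Ps = 108 + 44 = 152; x' = 152.4 − 0.3·108 = 120.
ΔCS = ½(108 + 120)(148 − 108) = 4560; ΔPS = ½(108 + 120)(152 − 148) = 456.
Government spending = 44 × 120 = 5280.
DWL = ½ × 44 × (120 − 108) = 264; fraction = 264 / 5280 = 0.05.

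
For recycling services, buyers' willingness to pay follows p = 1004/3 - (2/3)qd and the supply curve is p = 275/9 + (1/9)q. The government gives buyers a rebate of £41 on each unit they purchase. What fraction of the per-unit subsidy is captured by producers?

Pre-subsidy: 1004/3 - (2/3)q = 275/9 + (1/9)q gives q* = 391 and p* = 74.
With the rebate, buyers effectively pay pb = ps − 41, where ps is the price sellers receive.
On the curves, pb = 1004/3 - (2/3)q and ps = 275/9 + (1/9)q; the wedge ps − pb = 41 gives 275/9 + (1/9)q − (1004/3 - (2/3)q) = 41, so q' = 3106/7.
Then pb = 1004/3 − (2/3)·(3106/7) = 272/7 and ps = 275/9 + (1/9)·(3106/7) = 559/7.
Buyers' price falls by p* − pb = 74 − 272/7 = 246/7; sellers' price rises by ps − p* = 559/7 − 74 = 41/7.
So producers capture (41/7)/41 = 1/7 of each unit of subsidy.

Producer share = 1/7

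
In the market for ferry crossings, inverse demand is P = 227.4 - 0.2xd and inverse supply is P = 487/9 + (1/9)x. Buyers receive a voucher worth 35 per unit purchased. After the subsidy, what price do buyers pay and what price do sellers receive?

Pre-subsidy: 227.4 - 0.2x = 487/9 + (1/9)x gives x* = 557 and P* = 116.
With the rebate, buyers effectively pay Pb = Ps − 35, where Ps is the price sellers receive.
On the curves, Pb = 227.4 - 0.2x and Ps = 487/9 + (1/9)x; the wedge Ps − Pb = 35 gives 487/9 + (1/9)x − (227.4 - 0.2x) = 35, so x' = 669.5.
Then Pb = 227.4 − 0.2·669.5 = 93.5 and Ps = 487/9 + (1/9)·669.5 = 128.5.

Buyers pay 93.5; sellers receive 128.5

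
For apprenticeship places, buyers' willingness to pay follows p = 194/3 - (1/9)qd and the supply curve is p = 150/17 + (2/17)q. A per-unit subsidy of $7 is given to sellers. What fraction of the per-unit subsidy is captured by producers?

Pre-subsidy: 194/3 - (1/9)q = 150/17 + (2/17)q gives q* = 8544/35 and p* = 1314/35.
With the subsidy, sellers receive ps = pb + 7 for each unit, where pb is the price buyers pay.
On the curves, pb = 194/3 - (1/9)q and ps = 150/17 + (2/17)q; the wedge ps − pb = 7 gives 150/17 + (2/17)q − (194/3 - (1/9)q) = 7, so q' = 1923/7.
Then pb = 194/3 − (1/9)·(1923/7) = 239/7 and ps = 150/17 + (2/17)·(1923/7) = 288/7.
Buyers' price falls by p* − pb = 1314/35 − 239/7 = 3.4; sellers' price rises by ps − p* = 288/7 − 1314/35 = 3.6.
So producers capture 3.6/7 = 18/35 of each unit of subsidy.

Producer share = 18/35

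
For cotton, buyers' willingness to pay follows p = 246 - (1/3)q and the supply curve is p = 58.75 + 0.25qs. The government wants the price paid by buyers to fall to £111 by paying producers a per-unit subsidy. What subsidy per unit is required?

Required subsidy s = £49 per unit

At a buyer price of 111, quantity demanded is 738 − 3·111 = 405.
Sellers supply 405 only when they receive ps = 58.75 + 0.25·405 = 160.
s = ps − pb = 160 − 111 = 49.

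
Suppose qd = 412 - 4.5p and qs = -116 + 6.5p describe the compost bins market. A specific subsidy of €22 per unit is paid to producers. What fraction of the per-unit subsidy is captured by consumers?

Pre-subsidy: 412 - 4.5p = -116 + 6.5p gives p* = 48, q* = 196.
With the subsidy, sellers receive ps = pb + 22 for each unit, where pb is the price buyers pay.
Supply in terms of pb becomes qs = -116 + 6.5(pb + 22) = 27 + 6.5pb. Setting this equal to demand: 412 - 4.5pb = 27 + 6.5pb, so pb = 35.
Sellers receive ps = 35 + 22 = 57; q' = 412 − 4.5·35 = 254.5.
Buyers' price falls by p* − pb = 48 − 35 = 13; sellers' price rises by ps − p* = 57 − 48 = 9.
So consumers capture 13/22 = 13/22 of each unit of subsidy.

Consumer share = 13/22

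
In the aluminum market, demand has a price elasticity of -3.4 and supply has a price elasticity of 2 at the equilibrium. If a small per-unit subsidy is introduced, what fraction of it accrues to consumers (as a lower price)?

For a small subsidy around the equilibrium, the benefit split depends on the relative slopes, which at a point are proportional to the elasticities.
Buyer share = εs/(εs + |εd|) = 2/(2 + 3.4) = 10/27; seller share = |εd|/(εs + |εd|) = 17/27.

Consumer share = 10/27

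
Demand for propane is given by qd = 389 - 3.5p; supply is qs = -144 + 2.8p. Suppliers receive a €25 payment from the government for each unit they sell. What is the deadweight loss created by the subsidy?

Pre-subsidy: 389 - 3.5p = -144 + 2.8p gives p* = 5330/63, q* = 836/9.
With the subsidy, sellers receive ps = pb + 25 for each unit, where pb is the price buyers pay.
Supply in terms of pb becomes qs = -144 + 2.8(pb + 25) = -74 + 2.8pb. Setting this equal to demand: 389 - 3.5pb = -74 + 2.8pb, so pb = 4630/63.
Sellers receive ps = 4630/63 + 25 = 6205/63; q' = 389 − 3.5·(4630/63) = 1186/9.
The subsidy expands output by 1186/9 − 836/9 = 350/9 past the efficient level; on those units the gap between marginal cost and willingness to pay runs from 0 up to 25.
DWL = ½ × 25 × 350/9 = 4375/9.

Deadweight loss = 4375/9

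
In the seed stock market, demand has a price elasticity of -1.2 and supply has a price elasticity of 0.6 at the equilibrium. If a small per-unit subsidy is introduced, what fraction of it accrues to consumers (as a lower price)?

Consumer share = 1/3

For a small subsidy around the equilibrium, the benefit split depends on the relative slopes, which at a point are proportional to the elasticities.
Buyer share = εs/(εs + |εd|) = 0.6/(0.6 + 1.2) = 1/3; seller share = |εd|/(εs + |εd|) = 2/3.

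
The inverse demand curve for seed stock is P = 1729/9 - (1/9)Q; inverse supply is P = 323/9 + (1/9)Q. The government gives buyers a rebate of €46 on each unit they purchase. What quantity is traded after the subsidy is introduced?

Q' = 910

Pre-subsidy: 1729/9 - (1/9)Q = 323/9 + (1/9)Q gives Q* = 703 and P* = 114.
With the rebate, buyers effectively pay Pb = Ps − 46, where Ps is the price sellers receive.
On the curves, Pb = 1729/9 - (1/9)Q and Ps = 323/9 + (1/9)Q; the wedge Ps − Pb = 46 gives 323/9 + (1/9)Q − (1729/9 - (1/9)Q) = 46, so Q' = 910.
Then Pb = 1729/9 − (1/9)·910 = 91 and Ps = 323/9 + (1/9)·910 = 137.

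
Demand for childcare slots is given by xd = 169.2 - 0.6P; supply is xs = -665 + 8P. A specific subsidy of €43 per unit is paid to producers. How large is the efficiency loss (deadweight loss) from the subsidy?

Deadweight loss = €516

Pre-subsidy: 169.2 - 0.6P = -665 + 8P gives P* = 97, x* = 111.
With the subsidy, sellers receive Ps = Pb + 43 for each unit, where Pb is the price buyers pay.
Supply in terms of Pb becomes xs = -665 + 8(Pb + 43) = -321 + 8Pb. Setting this equal to demand: 169.2 - 0.6Pb = -321 + 8Pb, so Pb = 57.
Sellers receive Ps = 57 + 43 = 100; x' = 169.2 − 0.6·57 = 135.
The subsidy expands output by 135 − 111 = 24 past the efficient level; on those units the gap between marginal cost and willingness to pay runs from 0 up to 43.
DWL = ½ × 43 × 24 = 516.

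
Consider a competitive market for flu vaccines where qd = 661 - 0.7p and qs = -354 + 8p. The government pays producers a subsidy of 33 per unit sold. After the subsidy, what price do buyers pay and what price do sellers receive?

Pre-subsidy: 661 - 0.7p = -354 + 8p gives p* = 350/3, q* = 1738/3.
With the subsidy, sellers receive ps = pb + 33 for each unit, where pb is the price buyers pay.
Supply in terms of pb becomes qs = -354 + 8(pb + 33) = -90 + 8pb. Setting this equal to demand: 661 - 0.7pb = -90 + 8pb, so pb = 7510/87.
Sellers receive ps = 7510/87 + 33 = 10381/87; q' = 661 − 0.7·(7510/87) = 52250/87.

Buyers pay 7510/87; sellers receive 10381/87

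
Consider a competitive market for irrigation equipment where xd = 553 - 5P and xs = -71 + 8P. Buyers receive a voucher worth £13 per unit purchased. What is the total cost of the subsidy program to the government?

Government cost = £4589

Pre-subsidy: 553 - 5P = -71 + 8P gives P* = 48, x* = 313.
With the rebate, buyers effectively pay Pb = Ps − 13, where Ps is the price sellers receive.
Demand in terms of Ps becomes xd = 553 − 5(Ps − 13) = 618 - 5Ps. Setting this equal to supply: 618 - 5Ps = -71 + 8Ps, so Ps = 53.
Buyers pay Pb = 53 − 13 = 40; x' = -71 + 8·53 = 353.
Government outlay = subsidy × quantity = 13 × 353 = 4589.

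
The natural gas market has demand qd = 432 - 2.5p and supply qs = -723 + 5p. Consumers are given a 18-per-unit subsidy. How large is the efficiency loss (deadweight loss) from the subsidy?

Deadweight loss = 270

Pre-subsidy: 432 - 2.5p = -723 + 5p gives p* = 154, q* = 47.
With the rebate, buyers effectively pay pb = ps − 18, where ps is the price sellers receive.
Demand in terms of ps becomes qd = 432 − 2.5(ps − 18) = 477 - 2.5ps. Setting this equal to supply: 477 - 2.5ps = -723 + 5ps, so ps = 160.
Buyers pay pb = 160 − 18 = 142; q' = -723 + 5·160 = 77.
The subsidy expands output by 77 − 47 = 30 past the efficient level; on those units the gap between marginal cost and willingness to pay runs from 0 up to 18.
DWL = ½ × 18 × 30 = 270.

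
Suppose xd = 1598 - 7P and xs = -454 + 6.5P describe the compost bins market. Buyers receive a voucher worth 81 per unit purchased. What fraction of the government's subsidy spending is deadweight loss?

Pre-subsidy: 1598 - 7P = -454 + 6.5P gives P* = 152, x* = 534.
With the rebate, buyers effectively pay Pb = Ps − 81, where Ps is the price sellers receive.
Demand in terms of Ps becomes xd = 1598 − 7(Ps − 81) = 2165 - 7Ps. Setting this equal to supply: 2165 - 7Ps = -454 + 6.5Ps, so Ps = 194.
Buyers pay Pb = 194 − 81 = 113; x' = -454 + 6.5·194 = 807.
ΔCS = ½(534 + 807)(152 − 113) = 26149.5; ΔPS = ½(534 + 807)(194 − 152) = 28161.
Government spending = 81 × 807 = 65367.
DWL = ½ × 81 × (807 − 534) = 11056.5; fraction = 11056.5 / 65367 = 91/538.

DWL / government spending = 91/538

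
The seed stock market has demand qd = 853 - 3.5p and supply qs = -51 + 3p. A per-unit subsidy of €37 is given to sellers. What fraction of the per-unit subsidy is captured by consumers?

Pre-subsidy: 853 - 3.5p = -51 + 3p gives p* = 1808/13, q* = 4761/13.
With the subsidy, sellers receive ps = pb + 37 for each unit, where pb is the price buyers pay.
Supply in terms of pb becomes qs = -51 + 3(pb + 37) = 60 + 3pb. Setting this equal to demand: 853 - 3.5pb = 60 + 3pb, so pb = 122.
Sellers receive ps = 122 + 37 = 159; q' = 853 − 3.5·122 = 426.
Buyers' price falls by p* − pb = 1808/13 − 122 = 222/13; sellers' price rises by ps − p* = 159 − 1808/13 = 259/13.
So consumers capture (222/13)/37 = 6/13 of each unit of subsidy.

Consumer share = 6/13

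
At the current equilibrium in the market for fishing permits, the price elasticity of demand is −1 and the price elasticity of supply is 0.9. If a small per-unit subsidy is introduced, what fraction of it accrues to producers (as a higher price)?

For a small subsidy around the equilibrium, the benefit split depends on the relative slopes, which at a point are proportional to the elasticities.
Buyer share = εs/(εs + |εd|) = 0.9/(0.9 + 1) = 9/19; seller share = |εd|/(εs + |εd|) = 10/19.
So producers capture 10/19 of the subsidy.

Producer share = 10/19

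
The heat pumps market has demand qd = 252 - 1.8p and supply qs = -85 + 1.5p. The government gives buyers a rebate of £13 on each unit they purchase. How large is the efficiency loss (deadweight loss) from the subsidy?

Deadweight loss = 1521/22

Pre-subsidy: 252 - 1.8p = -85 + 1.5p gives p* = 3370/33, q* = 750/11.
With the rebate, buyers effectively pay pb = ps − 13, where ps is the price sellers receive.
Demand in terms of ps becomes qd = 252 − 1.8(ps − 13) = 275.4 - 1.8ps. Setting this equal to supply: 275.4 - 1.8ps = -85 + 1.5ps, so ps = 3604/33.
Buyers pay pb = 3604/33 − 13 = 3175/33; q' = -85 + 1.5·(3604/33) = 867/11.
The subsidy expands output by 867/11 − 750/11 = 117/11 past the efficient level; on those units the gap between marginal cost and willingness to pay runs from 0 up to 13.
DWL = ½ × 13 × 117/11 = 1521/22.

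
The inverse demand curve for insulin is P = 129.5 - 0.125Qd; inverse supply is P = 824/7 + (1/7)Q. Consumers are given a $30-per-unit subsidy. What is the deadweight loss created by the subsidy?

Pre-subsidy: 129.5 - 0.125Q = 824/7 + (1/7)Q gives Q* = 44 and P* = 124.
With the rebate, buyers effectively pay Pb = Ps − 30, where Ps is the price sellers receive.
On the curves, Pb = 129.5 - 0.125Q and Ps = 824/7 + (1/7)Q; the wedge Ps − Pb = 30 gives 824/7 + (1/7)Q − (129.5 - 0.125Q) = 30, so Q' = 156.
Then Pb = 129.5 − 0.125·156 = 110 and Ps = 824/7 + (1/7)·156 = 140.
The subsidy expands output by 156 − 44 = 112 past the efficient level; on those units the gap between marginal cost and willingness to pay runs from 0 up to 30.
DWL = ½ × 30 × 112 = 1680.

Deadweight loss = $1680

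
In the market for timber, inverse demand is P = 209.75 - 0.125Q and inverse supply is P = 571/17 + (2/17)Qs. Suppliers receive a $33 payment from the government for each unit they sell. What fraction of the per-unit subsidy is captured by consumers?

Pre-subsidy: 209.75 - 0.125Q = 571/17 + (2/17)Q gives Q* = 726 and P* = 119.
With the subsidy, sellers receive Ps = Pb + 33 for each unit, where Pb is the price buyers pay.
On the curves, Pb = 209.75 - 0.125Q and Ps = 571/17 + (2/17)Q; the wedge Ps − Pb = 33 gives 571/17 + (2/17)Q − (209.75 - 0.125Q) = 33, so Q' = 862.
Then Pb = 209.75 − 0.125·862 = 102 and Ps = 571/17 + (2/17)·862 = 135.
Buyers' price falls by P* − Pb = 119 − 102 = 17; sellers' price rises by Ps − P* = 135 − 119 = 16.
So consumers capture 17/33 = 17/33 of each unit of subsidy.

Consumer share = 17/33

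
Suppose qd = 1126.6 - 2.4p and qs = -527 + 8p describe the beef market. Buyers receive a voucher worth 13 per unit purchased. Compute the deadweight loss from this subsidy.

Deadweight loss = 156

Pre-subsidy: 1126.6 - 2.4p = -527 + 8p gives p* = 159, q* = 745.
With the rebate, buyers effectively pay pb = ps − 13, where ps is the price sellers receive.
Demand in terms of ps becomes qd = 1126.6 − 2.4(ps − 13) = 1157.8 - 2.4ps. Setting this equal to supply: 1157.8 - 2.4ps = -527 + 8ps, so ps = 162.
Buyers pay pb = 162 − 13 = 149; q' = -527 + 8·162 = 769.
The subsidy expands output by 769 − 745 = 24 past the efficient level; on those units the gap between marginal cost and willingness to pay runs from 0 up to 13.
DWL = ½ × 13 × 24 = 156.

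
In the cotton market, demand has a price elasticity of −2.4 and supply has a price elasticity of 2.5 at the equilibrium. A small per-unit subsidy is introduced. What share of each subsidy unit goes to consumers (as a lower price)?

For a small subsidy around the equilibrium, the benefit split depends on the relative slopes, which at a point are proportional to the elasticities.
Buyer share = εs/(εs + |εd|) = 2.5/(2.5 + 2.4) = 25/49; seller share = |εd|/(εs + |εd|) = 24/49.

Consumer share = 25/49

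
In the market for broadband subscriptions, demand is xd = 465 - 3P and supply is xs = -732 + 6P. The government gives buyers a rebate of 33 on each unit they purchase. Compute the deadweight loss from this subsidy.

Pre-subsidy: 465 - 3P = -732 + 6P gives P* = 133, x* = 66.
With the rebate, buyers effectively pay Pb = Ps − 33, where Ps is the price sellers receive.
Demand in terms of Ps becomes xd = 465 − 3(Ps − 33) = 564 - 3Ps. Setting this equal to supply: 564 - 3Ps = -732 + 6Ps, so Ps = 144.
Buyers pay Pb = 144 − 33 = 111; x' = -732 + 6·144 = 132.
The subsidy expands output by 132 − 66 = 66 past the efficient level; on those units the gap between marginal cost and willingness to pay runs from 0 up to 33.
DWL = ½ × 33 × 66 = 1089.

Deadweight loss = 1089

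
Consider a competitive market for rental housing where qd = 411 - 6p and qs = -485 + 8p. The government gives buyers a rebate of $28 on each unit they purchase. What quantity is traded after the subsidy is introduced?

Pre-subsidy: 411 - 6p = -485 + 8p gives p* = 64, q* = 27.
With the rebate, buyers effectively pay pb = ps − 28, where ps is the price sellers receive.
Demand in terms of ps becomes qd = 411 − 6(ps − 28) = 579 - 6ps. Setting this equal to supply: 579 - 6ps = -485 + 8ps, so ps = 76.
Buyers pay pb = 76 − 28 = 48; q' = -485 + 8·76 = 123.

q' = 123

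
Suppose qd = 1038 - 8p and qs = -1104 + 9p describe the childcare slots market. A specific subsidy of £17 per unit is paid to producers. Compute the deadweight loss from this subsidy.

Pre-subsidy: 1038 - 8p = -1104 + 9p gives p* = 126, q* = 30.
With the subsidy, sellers receive ps = pb + 17 for each unit, where pb is the price buyers pay.
Supply in terms of pb becomes qs = -1104 + 9(pb + 17) = -951 + 9pb. Setting this equal to demand: 1038 - 8pb = -951 + 9pb, so pb = 117.
Sellers receive ps = 117 + 17 = 134; q' = 1038 − 8·117 = 102.
The subsidy expands output by 102 − 30 = 72 past the efficient level; on those units the gap between marginal cost and willingness to pay runs from 0 up to 17.
DWL = ½ × 17 × 72 = 612.

Deadweight loss = £612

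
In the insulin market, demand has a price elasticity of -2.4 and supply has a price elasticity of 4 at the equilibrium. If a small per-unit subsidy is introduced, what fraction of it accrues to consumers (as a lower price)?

For a small subsidy around the equilibrium, the benefit split depends on the relative slopes, which at a point are proportional to the elasticities.
Buyer share = εs/(εs + |εd|) = 4/(4 + 2.4) = 0.625; seller share = |εd|/(εs + |εd|) = 0.375.

Consumer share = 0.625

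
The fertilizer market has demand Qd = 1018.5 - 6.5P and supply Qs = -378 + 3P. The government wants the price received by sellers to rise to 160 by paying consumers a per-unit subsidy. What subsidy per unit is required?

At a seller price of 160, quantity supplied is -378 + 3·160 = 102.
Buyers absorb 102 only when they pay Pb with 1018.5 − 6.5·Pb = 102, i.e. Pb = 141.
s = Ps − Pb = 160 − 141 = 19.

Required subsidy s = 19 per unit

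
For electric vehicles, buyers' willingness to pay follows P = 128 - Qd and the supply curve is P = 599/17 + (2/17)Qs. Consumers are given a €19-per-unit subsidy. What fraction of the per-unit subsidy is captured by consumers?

Pre-subsidy: 128 - Q = 599/17 + (2/17)Q gives Q* = 83 and P* = 45.
With the rebate, buyers effectively pay Pb = Ps − 19, where Ps is the price sellers receive.
On the curves, Pb = 128 - Q and Ps = 599/17 + (2/17)Q; the wedge Ps − Pb = 19 gives 599/17 + (2/17)Q − (128 - Q) = 19, so Q' = 100.
Then Pb = 128 − 1·100 = 28 and Ps = 599/17 + (2/17)·100 = 47.
Buyers' price falls by P* − Pb = 45 − 28 = 17; sellers' price rises by Ps − P* = 47 − 45 = 2.
So consumers capture 17/19 = 17/19 of each unit of subsidy.

Consumer share = 17/19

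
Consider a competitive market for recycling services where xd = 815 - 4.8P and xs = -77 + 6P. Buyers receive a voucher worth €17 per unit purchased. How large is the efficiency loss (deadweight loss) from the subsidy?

Pre-subsidy: 815 - 4.8P = -77 + 6P gives P* = 2230/27, x* = 3767/9.
With the rebate, buyers effectively pay Pb = Ps − 17, where Ps is the price sellers receive.
Demand in terms of Ps becomes xd = 815 − 4.8(Ps − 17) = 896.6 - 4.8Ps. Setting this equal to supply: 896.6 - 4.8Ps = -77 + 6Ps, so Ps = 2434/27.
Buyers pay Pb = 2434/27 − 17 = 1975/27; x' = -77 + 6·(2434/27) = 4175/9.
The subsidy expands output by 4175/9 − 3767/9 = 136/3 past the efficient level; on those units the gap between marginal cost and willingness to pay runs from 0 up to 17.
DWL = ½ × 17 × 136/3 = 1156/3.

Deadweight loss = 1156/3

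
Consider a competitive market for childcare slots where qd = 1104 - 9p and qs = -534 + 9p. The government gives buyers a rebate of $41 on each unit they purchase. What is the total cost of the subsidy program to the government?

Government cost = $19249.5

Pre-subsidy: 1104 - 9p = -534 + 9p gives p* = 91, q* = 285.
With the rebate, buyers effectively pay pb = ps − 41, where ps is the price sellers receive.
Demand in terms of ps becomes qd = 1104 − 9(ps − 41) = 1473 - 9ps. Setting this equal to supply: 1473 - 9ps = -534 + 9ps, so ps = 111.5.
Buyers pay pb = 111.5 − 41 = 70.5; q' = -534 + 9·111.5 = 469.5.
Government outlay = subsidy × quantity = 41 × 469.5 = 19249.5.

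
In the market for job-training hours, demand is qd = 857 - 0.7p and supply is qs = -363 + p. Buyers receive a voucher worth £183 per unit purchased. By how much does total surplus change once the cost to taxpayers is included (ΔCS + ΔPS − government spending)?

Net change in total surplus = -234423/34

Pre-subsidy: 857 - 0.7p = -363 + p gives p* = 12200/17, q* = 6029/17.
With the rebate, buyers effectively pay pb = ps − 183, where ps is the price sellers receive.
Demand in terms of ps becomes qd = 857 − 0.7(ps − 183) = 985.1 - 0.7ps. Setting this equal to supply: 985.1 - 0.7ps = -363 + ps, so ps = 793.
Buyers pay pb = 793 − 183 = 610; q' = -363 + 1·793 = 430.
ΔCS = ½(6029/17 + 430)(12200/17 − 610) = 12205185/289; ΔPS = ½(6029/17 + 430)(793 − 12200/17) = 17087259/578.
Government spending = 183 × 430 = 78690.
Net change = 12205185/289 + 17087259/578 − 78690 = -234423/34. The loss equals the DWL triangle ½·183·1281/17.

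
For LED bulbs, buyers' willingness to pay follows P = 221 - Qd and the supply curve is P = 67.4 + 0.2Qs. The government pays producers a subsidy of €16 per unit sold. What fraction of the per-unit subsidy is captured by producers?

Pre-subsidy: 221 - Q = 67.4 + 0.2Q gives Q* = 128 and P* = 93.
With the subsidy, sellers receive Ps = Pb + 16 for each unit, where Pb is the price buyers pay.
On the curves, Pb = 221 - Q and Ps = 67.4 + 0.2Q; the wedge Ps − Pb = 16 gives 67.4 + 0.2Q − (221 - Q) = 16, so Q' = 424/3.
Then Pb = 221 − 1·(424/3) = 239/3 and Ps = 67.4 + 0.2·(424/3) = 287/3.
Buyers' price falls by P* − Pb = 93 − 239/3 = 40/3; sellers' price rises by Ps − P* = 287/3 − 93 = 8/3.
So producers capture (8/3)/16 = 1/6 of each unit of subsidy.

Producer share = 1/6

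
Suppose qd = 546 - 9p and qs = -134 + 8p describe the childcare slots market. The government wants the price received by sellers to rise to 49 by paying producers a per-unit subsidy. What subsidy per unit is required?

Required subsidy s = 17 per unit

At a seller price of 49, quantity supplied is -134 + 8·49 = 258.
Buyers absorb 258 only when they pay pb with 546 − 9·pb = 258, i.e. pb = 32.
s = ps − pb = 49 − 32 = 17.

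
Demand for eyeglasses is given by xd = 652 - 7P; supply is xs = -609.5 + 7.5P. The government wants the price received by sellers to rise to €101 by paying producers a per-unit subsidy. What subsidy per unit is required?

Required subsidy s = €29 per unit

At a seller price of 101, quantity supplied is -609.5 + 7.5·101 = 148.
Buyers absorb 148 only when they pay Pb with 652 − 7·Pb = 148, i.e. Pb = 72.
s = Ps − Pb = 101 − 72 = 29.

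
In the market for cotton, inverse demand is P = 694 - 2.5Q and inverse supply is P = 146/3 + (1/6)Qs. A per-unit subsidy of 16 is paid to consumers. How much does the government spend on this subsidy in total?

Pre-subsidy: 694 - 2.5Q = 146/3 + (1/6)Q gives Q* = 242 and P* = 89.
With the rebate, buyers effectively pay Pb = Ps − 16, where Ps is the price sellers receive.
On the curves, Pb = 694 - 2.5Q and Ps = 146/3 + (1/6)Q; the wedge Ps − Pb = 16 gives 146/3 + (1/6)Q − (694 - 2.5Q) = 16, so Q' = 248.
Then Pb = 694 − 2.5·248 = 74 and Ps = 146/3 + (1/6)·248 = 90.
Government outlay = subsidy × quantity = 16 × 248 = 3968.

Government cost = 3968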